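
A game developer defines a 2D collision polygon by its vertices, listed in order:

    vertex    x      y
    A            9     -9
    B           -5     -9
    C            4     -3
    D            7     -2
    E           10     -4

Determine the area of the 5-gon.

62

A→B: (9)(-9) − (-5)(-9) = -126
B→C: (-5)(-3) − (4)(-9) = 51
C→D: (4)(-2) − (7)(-3) = 13
D→E: (7)(-4) − (10)(-2) = -8
E→A: (10)(-9) − (9)(-4) = -54
Σ = -124
Area = |Σ|/2 = 62.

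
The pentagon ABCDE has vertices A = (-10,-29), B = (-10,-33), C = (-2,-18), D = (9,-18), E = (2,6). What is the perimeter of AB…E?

|AB| = √((0)² + (-4)²) = √16 = 4
|BC| = √((8)² + (15)²) = √289 = 17
|CD| = √((11)² + (0)²) = √121 = 11
|DE| = √((-7)² + (24)²) = √625 = 25
|EA| = √((-12)² + (-35)²) = √1369 = 37
Perimeter = 4 + 17 + 11 + 25 + 37 = 94.

94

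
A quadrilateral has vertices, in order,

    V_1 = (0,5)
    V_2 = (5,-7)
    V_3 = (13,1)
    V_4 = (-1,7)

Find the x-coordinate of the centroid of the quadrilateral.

Apply the shoelace (surveyor's) formula. First the cross-terms c_i = x_i·y_{i+1} − x_{i+1}·y_i:
  -25, 96, 92, -5  ⇒  2A = 158, A = 79.
Then Σ (x_i + x_{i+1})·c_i = 2712, so x̄ = 2712 / (6·79) = 452/79.

452/79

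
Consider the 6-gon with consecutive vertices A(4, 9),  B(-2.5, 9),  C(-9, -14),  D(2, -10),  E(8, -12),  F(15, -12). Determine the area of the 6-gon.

Apply the shoelace formula: 2A = Σ (x_i·y_{i+1} − x_{i+1}·y_i), indices taken mod 6.
Σ = (58.5) + (116) + (118) + (56) + (84) + (183) = 615.5
Area = |Σ|/2 = 307.75.

307.75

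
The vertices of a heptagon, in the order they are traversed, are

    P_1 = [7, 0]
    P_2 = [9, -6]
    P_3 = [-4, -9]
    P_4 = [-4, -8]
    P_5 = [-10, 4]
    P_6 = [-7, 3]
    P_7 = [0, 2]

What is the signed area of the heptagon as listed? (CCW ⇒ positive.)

Apply Gauss's area formula: 2A = Σ (x_i·y_{i+1} − x_{i+1}·y_i), indices taken mod 7.
P_1→P_2: (7)(-6) − (9)(0) = -42
P_2→P_3: (9)(-9) − (-4)(-6) = -105
P_3→P_4: (-4)(-8) − (-4)(-9) = -4
P_4→P_5: (-4)(4) − (-10)(-8) = -96
P_5→P_6: (-10)(3) − (-7)(4) = -2
P_6→P_7: (-7)(2) − (0)(3) = -14
P_7→P_1: (0)(0) − (7)(2) = -14
Σ = -277
Signed area = Σ/2 = -138.5 (negative ⇒ clockwise traversal).

-138.5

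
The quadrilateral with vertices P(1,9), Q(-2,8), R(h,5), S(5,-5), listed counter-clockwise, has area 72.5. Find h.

-8

Write out the shoelace sum; only the two edges meeting at R involve h:
2·Area = [((-2)·5 − h·8) + (h·(-5) − 5·5)] + 76
       = -13·h + 41 = 145
⇒ h = -8.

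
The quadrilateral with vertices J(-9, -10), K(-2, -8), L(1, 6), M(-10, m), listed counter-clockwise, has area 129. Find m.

The doubled signed area Σ (x_i y_{i+1} − x_{i+1} y_i) is linear in m.
With m=0 it equals 208; the coefficient of m is 10 (from the two edges through M).
So 10·m + 208 = 2·129 = 258 ⇒ m = 5.

5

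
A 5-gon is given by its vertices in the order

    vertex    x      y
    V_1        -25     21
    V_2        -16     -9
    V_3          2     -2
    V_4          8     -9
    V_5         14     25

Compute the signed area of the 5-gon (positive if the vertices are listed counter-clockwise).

927

Apply the shoelace formula: 2A = Σ (x_i·y_{i+1} − x_{i+1}·y_i), indices taken mod 5.
Σ = (561) + (50) + (-2) + (326) + (919) = 1854
Signed area = Σ/2 = 927 (positive ⇒ counter-clockwise traversal).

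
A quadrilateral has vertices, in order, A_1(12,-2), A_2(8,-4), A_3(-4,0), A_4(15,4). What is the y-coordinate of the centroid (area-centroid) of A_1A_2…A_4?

-6/71

Apply the surveyor's formula. First the cross-terms c_i = x_i·y_{i+1} − x_{i+1}·y_i:
  -32, -16, -16, -78  ⇒  2A = -142, A = -71.
Then Σ (y_i + y_{i+1})·c_i = 36, so ȳ = 36 / (6·(-71)) = -6/71.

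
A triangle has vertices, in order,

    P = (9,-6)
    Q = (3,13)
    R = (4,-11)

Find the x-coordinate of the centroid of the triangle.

Apply the shoelace formula. First the cross-terms c_i = x_i·y_{i+1} − x_{i+1}·y_i:
  135, -85, 75  ⇒  2A = 125, A = 62.5.
Then Σ (x_i + x_{i+1})·c_i = 2000, so x̄ = 2000 / (6·62.5) = 16/3.

16/3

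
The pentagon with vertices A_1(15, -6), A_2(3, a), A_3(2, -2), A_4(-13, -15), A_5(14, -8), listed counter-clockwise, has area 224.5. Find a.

The doubled signed area Σ (x_i y_{i+1} − x_{i+1} y_i) is linear in a.
With a=0 it equals 306; the coefficient of a is 13 (from the two edges through A_2).
So 13·a + 306 = 2·224.5 = 449 ⇒ a = 11.

11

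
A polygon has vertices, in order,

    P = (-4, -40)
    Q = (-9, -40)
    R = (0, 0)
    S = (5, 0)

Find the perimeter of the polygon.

|PQ| = √((-5)² + (0)²) = √25 = 5
|QR| = √((9)² + (40)²) = √1681 = 41
|RS| = √((5)² + (0)²) = √25 = 5
|SP| = √((-9)² + (-40)²) = √1681 = 41
Perimeter = 5 + 41 + 5 + 41 = 92.

92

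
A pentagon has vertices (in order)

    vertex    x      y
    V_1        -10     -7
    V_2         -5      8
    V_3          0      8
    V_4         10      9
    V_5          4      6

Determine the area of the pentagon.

Apply Gauss's area formula: 2A = Σ (x_i·y_{i+1} − x_{i+1}·y_i), indices taken mod 5.
Cross-terms: -115, -40, -80, 24, 32  ⇒  Σ = -179
Area = |Σ|/2 = 89.5.

89.5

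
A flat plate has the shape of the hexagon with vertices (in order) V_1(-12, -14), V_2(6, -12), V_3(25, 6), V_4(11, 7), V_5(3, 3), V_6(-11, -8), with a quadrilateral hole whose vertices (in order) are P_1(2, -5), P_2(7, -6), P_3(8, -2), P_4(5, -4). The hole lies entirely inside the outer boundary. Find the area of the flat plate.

Outer boundary:
Apply the surveyor's formula: 2A = Σ (x_i·y_{i+1} − x_{i+1}·y_i), indices taken mod 6.
Σ = (228) + (336) + (109) + (12) + (9) + (58) = 752
Area = |Σ|/2 = 376.
Hole:
Apply Gauss's area formula: 2A = Σ (x_i·y_{i+1} − x_{i+1}·y_i), indices taken mod 4.
Σ = (23) + (34) + (-22) + (-17) = 18
Area = |Σ|/2 = 9.
Net area = 376 − 9 = 367.

367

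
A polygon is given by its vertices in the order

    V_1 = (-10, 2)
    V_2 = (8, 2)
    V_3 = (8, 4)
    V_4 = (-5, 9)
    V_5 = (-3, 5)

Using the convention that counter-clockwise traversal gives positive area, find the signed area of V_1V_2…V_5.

Σ = (-36) + (16) + (92) + (2) + (44) = 118
Signed area = Σ/2 = 59 (positive ⇒ counter-clockwise traversal).

59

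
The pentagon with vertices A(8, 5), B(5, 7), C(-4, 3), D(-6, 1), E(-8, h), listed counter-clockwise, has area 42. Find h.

The doubled signed area Σ (x_i y_{i+1} − x_{i+1} y_i) is linear in h.
With h=0 it equals 56; the coefficient of h is -14 (from the two edges through E).
So -14·h + 56 = 2·42 = 84 ⇒ h = -2.

-2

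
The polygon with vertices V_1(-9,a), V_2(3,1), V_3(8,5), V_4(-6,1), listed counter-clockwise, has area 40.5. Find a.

The doubled signed area Σ (x_i y_{i+1} − x_{i+1} y_i) is linear in a.
With a=0 it equals 45; the coefficient of a is -9 (from the two edges through V_1).
So -9·a + 45 = 2·40.5 = 81 ⇒ a = -4.

-4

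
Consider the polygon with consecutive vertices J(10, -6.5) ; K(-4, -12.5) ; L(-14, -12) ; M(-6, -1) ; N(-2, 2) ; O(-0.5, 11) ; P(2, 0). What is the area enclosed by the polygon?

203

Apply the shoelace (surveyor's) formula: 2A = Σ (x_i·y_{i+1} − x_{i+1}·y_i), indices taken mod 7.
Σ = (-151) + (-127) + (-58) + (-14) + (-21) + (-22) + (-13) = -406
Area = |Σ|/2 = 203.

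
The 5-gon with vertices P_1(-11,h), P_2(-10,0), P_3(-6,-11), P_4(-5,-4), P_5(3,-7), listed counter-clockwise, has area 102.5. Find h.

12

The doubled signed area Σ (x_i y_{i+1} − x_{i+1} y_i) is linear in h.
With h=0 it equals 49; the coefficient of h is 13 (from the two edges through P_1).
So 13·h + 49 = 2·102.5 = 205 ⇒ h = 12.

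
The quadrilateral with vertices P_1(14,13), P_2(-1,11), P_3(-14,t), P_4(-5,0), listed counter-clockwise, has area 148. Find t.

10

The doubled signed area Σ (x_i y_{i+1} − x_{i+1} y_i) is linear in t.
With t=0 it equals 256; the coefficient of t is 4 (from the two edges through P_3).
So 4·t + 256 = 2·148 = 296 ⇒ t = 10.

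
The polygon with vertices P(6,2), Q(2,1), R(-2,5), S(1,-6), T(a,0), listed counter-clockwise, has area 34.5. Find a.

6

The doubled signed area Σ (x_i y_{i+1} − x_{i+1} y_i) is linear in a.
With a=0 it equals 21; the coefficient of a is 8 (from the two edges through T).
So 8·a + 21 = 2·34.5 = 69 ⇒ a = 6.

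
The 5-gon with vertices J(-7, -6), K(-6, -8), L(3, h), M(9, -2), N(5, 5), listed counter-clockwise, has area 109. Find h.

-8

The doubled signed area Σ (x_i y_{i+1} − x_{i+1} y_i) is linear in h.
With h=0 it equals 98; the coefficient of h is -15 (from the two edges through L).
So -15·h + 98 = 2·109 = 218 ⇒ h = -8.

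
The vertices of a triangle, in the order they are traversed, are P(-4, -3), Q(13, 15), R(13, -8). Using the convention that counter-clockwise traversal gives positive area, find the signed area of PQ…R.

Apply the surveyor's formula: 2A = Σ (x_i·y_{i+1} − x_{i+1}·y_i), indices taken mod 3.
Cross-terms: -21, -299, -71  ⇒  Σ = -391
Signed area = Σ/2 = -195.5 (negative ⇒ clockwise traversal).

-195.5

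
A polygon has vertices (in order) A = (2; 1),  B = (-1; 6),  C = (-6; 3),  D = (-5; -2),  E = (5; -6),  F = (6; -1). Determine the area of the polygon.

76

Apply the surveyor's formula: 2A = Σ (x_i·y_{i+1} − x_{i+1}·y_i), indices taken mod 6.
Cross-terms: 13, 33, 27, 40, 31, 8  ⇒  Σ = 152
Area = |Σ|/2 = 76.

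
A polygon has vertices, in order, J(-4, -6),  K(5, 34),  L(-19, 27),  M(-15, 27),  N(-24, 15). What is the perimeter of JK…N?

114

|JK| = √((9)² + (40)²) = √1681 = 41
|KL| = √((-24)² + (-7)²) = √625 = 25
|LM| = √((4)² + (0)²) = √16 = 4
|MN| = √((-9)² + (-12)²) = √225 = 15
|NJ| = √((20)² + (-21)²) = √841 = 29
Perimeter = 41 + 25 + 4 + 15 + 29 = 114.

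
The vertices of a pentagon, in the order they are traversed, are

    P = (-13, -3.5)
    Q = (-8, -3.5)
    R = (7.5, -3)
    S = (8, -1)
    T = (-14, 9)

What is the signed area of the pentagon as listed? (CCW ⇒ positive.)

154.125

Apply the shoelace formula: 2A = Σ (x_i·y_{i+1} − x_{i+1}·y_i), indices taken mod 5.
Σ = (17.5) + (50.25) + (16.5) + (58) + (166) = 308.25
Signed area = Σ/2 = 154.125 (positive ⇒ counter-clockwise traversal).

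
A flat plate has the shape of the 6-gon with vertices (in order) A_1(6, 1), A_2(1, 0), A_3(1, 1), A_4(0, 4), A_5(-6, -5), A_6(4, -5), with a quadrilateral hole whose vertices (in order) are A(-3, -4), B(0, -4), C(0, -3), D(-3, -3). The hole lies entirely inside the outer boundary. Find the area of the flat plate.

53

Outer boundary:
A_1→A_2: (6)(0) − (1)(1) = -1
A_2→A_3: (1)(1) − (1)(0) = 1
A_3→A_4: (1)(4) − (0)(1) = 4
A_4→A_5: (0)(-5) − (-6)(4) = 24
A_5→A_6: (-6)(-5) − (4)(-5) = 50
A_6→A_1: (4)(1) − (6)(-5) = 34
Σ = 112
Area = |Σ|/2 = 56.
Hole:
Σ = (12) + (0) + (-9) + (3) = 6
Area = |Σ|/2 = 3.
Net area = 56 − 3 = 53.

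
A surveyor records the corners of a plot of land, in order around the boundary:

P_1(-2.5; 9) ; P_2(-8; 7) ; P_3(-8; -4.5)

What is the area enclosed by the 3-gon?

31.625

Cross-terms: 54.5, 92, -83.25  ⇒  Σ = 63.25
Area = |Σ|/2 = 31.625.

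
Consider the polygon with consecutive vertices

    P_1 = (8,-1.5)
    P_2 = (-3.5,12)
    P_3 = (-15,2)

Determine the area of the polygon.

Apply the shoelace formula: 2A = Σ (x_i·y_{i+1} − x_{i+1}·y_i), indices taken mod 3.
Σ = (90.75) + (173) + (6.5) = 270.25
Area = |Σ|/2 = 135.125.

135.125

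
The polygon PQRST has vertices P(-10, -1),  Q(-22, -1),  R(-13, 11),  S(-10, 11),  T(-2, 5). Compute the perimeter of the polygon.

|PQ| = √((-12)² + (0)²) = √144 = 12
|QR| = √((9)² + (12)²) = √225 = 15
|RS| = √((3)² + (0)²) = √9 = 3
|ST| = √((8)² + (-6)²) = √100 = 10
|TP| = √((-8)² + (-6)²) = √100 = 10
Perimeter = 12 + 15 + 3 + 10 + 10 = 50.

50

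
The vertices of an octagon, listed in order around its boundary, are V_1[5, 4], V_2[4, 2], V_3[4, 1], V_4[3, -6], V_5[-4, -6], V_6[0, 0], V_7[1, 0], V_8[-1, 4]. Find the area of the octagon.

Σ = (-6) + (-4) + (-27) + (-42) + (0) + (0) + (4) + (-24) = -99
Area = |Σ|/2 = 49.5.

49.5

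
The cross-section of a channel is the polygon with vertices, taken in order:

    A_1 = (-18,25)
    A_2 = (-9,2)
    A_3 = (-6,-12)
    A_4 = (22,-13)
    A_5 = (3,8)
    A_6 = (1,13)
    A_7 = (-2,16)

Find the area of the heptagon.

588.5

Apply Gauss's area formula: 2A = Σ (x_i·y_{i+1} − x_{i+1}·y_i), indices taken mod 7.
Σ = (189) + (120) + (342) + (215) + (31) + (42) + (238) = 1177
Area = |Σ|/2 = 588.5.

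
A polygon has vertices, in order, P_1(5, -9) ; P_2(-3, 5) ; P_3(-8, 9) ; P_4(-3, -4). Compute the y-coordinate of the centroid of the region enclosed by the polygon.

-14/39

Apply Gauss's area formula. First the cross-terms c_i = x_i·y_{i+1} − x_{i+1}·y_i:
  -2, 13, 59, 47  ⇒  2A = 117, A = 58.5.
Then Σ (y_i + y_{i+1})·c_i = -126, so ȳ = -126 / (6·58.5) = -14/39.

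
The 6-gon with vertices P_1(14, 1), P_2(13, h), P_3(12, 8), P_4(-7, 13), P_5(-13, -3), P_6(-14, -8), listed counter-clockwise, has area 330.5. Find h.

Write out the shoelace sum; only the two edges meeting at P_2 involve h:
2·Area = [(14·h − 13·1) + (13·8 − 12·h)] + 562
       = 2·h + 653 = 661
⇒ h = 4.

4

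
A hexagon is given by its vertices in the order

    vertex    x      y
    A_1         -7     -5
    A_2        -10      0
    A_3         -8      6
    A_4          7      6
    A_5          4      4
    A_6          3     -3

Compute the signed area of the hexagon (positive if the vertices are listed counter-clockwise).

Σ = (-50) + (-60) + (-90) + (4) + (-24) + (-36) = -256
Signed area = Σ/2 = -128 (negative ⇒ clockwise traversal).

-128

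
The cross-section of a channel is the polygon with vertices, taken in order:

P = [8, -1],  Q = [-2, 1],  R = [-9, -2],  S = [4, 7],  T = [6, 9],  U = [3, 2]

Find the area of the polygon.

Cross-terms: 6, 13, -55, -6, -15, -19  ⇒  Σ = -76
Area = |Σ|/2 = 38.

38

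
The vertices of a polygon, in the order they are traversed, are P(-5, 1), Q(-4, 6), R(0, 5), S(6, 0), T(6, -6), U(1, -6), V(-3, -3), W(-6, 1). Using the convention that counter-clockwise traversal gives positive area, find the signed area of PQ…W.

-92.5

Apply the shoelace (surveyor's) formula: 2A = Σ (x_i·y_{i+1} − x_{i+1}·y_i), indices taken mod 8.
Cross-terms: -26, -20, -30, -36, -30, -21, -21, -1  ⇒  Σ = -185
Signed area = Σ/2 = -92.5 (negative ⇒ clockwise traversal).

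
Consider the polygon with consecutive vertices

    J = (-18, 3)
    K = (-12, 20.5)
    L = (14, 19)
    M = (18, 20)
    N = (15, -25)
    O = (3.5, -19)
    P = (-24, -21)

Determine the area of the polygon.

1418.5

Apply the surveyor's formula: 2A = Σ (x_i·y_{i+1} − x_{i+1}·y_i), indices taken mod 7.
Σ = (-333) + (-515) + (-62) + (-750) + (-197.5) + (-529.5) + (-450) = -2837
Area = |Σ|/2 = 1418.5.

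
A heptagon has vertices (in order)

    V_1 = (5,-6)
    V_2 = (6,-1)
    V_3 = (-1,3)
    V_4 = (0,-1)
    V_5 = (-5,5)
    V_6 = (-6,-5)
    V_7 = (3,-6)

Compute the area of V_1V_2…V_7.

81

Apply Gauss's area formula: 2A = Σ (x_i·y_{i+1} − x_{i+1}·y_i), indices taken mod 7.
Σ = (31) + (17) + (1) + (-5) + (55) + (51) + (12) = 162
Area = |Σ|/2 = 81.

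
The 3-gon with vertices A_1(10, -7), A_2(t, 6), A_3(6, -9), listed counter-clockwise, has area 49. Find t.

Write out the shoelace sum; only the two edges meeting at A_2 involve t:
2·Area = [(10·6 − t·(-7)) + (t·(-9) − 6·6)] + 48
       = -2·t + 72 = 98
⇒ t = -13.

-13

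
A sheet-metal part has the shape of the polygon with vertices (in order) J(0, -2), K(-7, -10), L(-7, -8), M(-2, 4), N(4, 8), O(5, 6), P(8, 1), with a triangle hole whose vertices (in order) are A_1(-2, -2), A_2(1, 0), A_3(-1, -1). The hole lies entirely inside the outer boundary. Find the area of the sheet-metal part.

Outer boundary:
Σ = (-14) + (-14) + (-44) + (-32) + (-16) + (-43) + (-16) = -179
Area = |Σ|/2 = 89.5.
Hole:
Apply the surveyor's formula: 2A = Σ (x_i·y_{i+1} − x_{i+1}·y_i), indices taken mod 3.
Σ = (2) + (-1) + (0) = 1
Area = |Σ|/2 = 0.5.
Net area = 89.5 − 0.5 = 89.

89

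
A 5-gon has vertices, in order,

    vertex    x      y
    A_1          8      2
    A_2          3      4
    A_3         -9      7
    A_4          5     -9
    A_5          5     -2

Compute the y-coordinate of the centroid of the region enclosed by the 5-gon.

Apply Gauss's area formula. First the cross-terms c_i = x_i·y_{i+1} − x_{i+1}·y_i:
  26, 57, 46, 35, 26  ⇒  2A = 190, A = 95.
Then Σ (y_i + y_{i+1})·c_i = 306, so ȳ = 306 / (6·95) = 51/95.

51/95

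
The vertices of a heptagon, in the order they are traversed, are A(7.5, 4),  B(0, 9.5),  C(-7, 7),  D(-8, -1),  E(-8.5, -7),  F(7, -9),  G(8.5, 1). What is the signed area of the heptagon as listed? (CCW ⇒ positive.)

241.875

Σ = (71.25) + (66.5) + (63) + (47.5) + (125.5) + (83.5) + (26.5) = 483.75
Signed area = Σ/2 = 241.875 (positive ⇒ counter-clockwise traversal).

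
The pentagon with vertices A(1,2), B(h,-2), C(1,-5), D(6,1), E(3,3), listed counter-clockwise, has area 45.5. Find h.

-6

The doubled signed area Σ (x_i y_{i+1} − x_{i+1} y_i) is linear in h.
With h=0 it equals 49; the coefficient of h is -7 (from the two edges through B).
So -7·h + 49 = 2·45.5 = 91 ⇒ h = -6.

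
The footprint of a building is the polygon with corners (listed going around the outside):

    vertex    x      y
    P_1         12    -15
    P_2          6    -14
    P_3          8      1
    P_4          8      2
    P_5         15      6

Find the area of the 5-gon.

Apply Gauss's area formula: 2A = Σ (x_i·y_{i+1} − x_{i+1}·y_i), indices taken mod 5.
Cross-terms: -78, 118, 8, 18, -297  ⇒  Σ = -231
Area = |Σ|/2 = 115.5.

115.5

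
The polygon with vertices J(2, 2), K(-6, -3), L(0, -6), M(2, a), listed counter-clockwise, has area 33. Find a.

The doubled signed area Σ (x_i y_{i+1} − x_{i+1} y_i) is linear in a.
With a=0 it equals 58; the coefficient of a is -2 (from the two edges through M).
So -2·a + 58 = 2·33 = 66 ⇒ a = -4.

-4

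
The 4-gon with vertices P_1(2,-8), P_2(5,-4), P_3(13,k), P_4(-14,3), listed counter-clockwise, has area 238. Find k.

The doubled signed area Σ (x_i y_{i+1} − x_{i+1} y_i) is linear in k.
With k=0 it equals 229; the coefficient of k is 19 (from the two edges through P_3).
So 19·k + 229 = 2·238 = 476 ⇒ k = 13.

13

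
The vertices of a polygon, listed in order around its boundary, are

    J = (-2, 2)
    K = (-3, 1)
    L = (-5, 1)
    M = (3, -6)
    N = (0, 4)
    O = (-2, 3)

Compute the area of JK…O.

27.5

Σ = (4) + (2) + (27) + (12) + (8) + (2) = 55
Area = |Σ|/2 = 27.5.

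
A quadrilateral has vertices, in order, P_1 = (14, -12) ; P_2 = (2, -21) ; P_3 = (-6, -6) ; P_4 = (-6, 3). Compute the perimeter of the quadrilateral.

|P_1P_2| = √((-12)² + (-9)²) = √225 = 15
|P_2P_3| = √((-8)² + (15)²) = √289 = 17
|P_3P_4| = √((0)² + (9)²) = √81 = 9
|P_4P_1| = √((20)² + (-15)²) = √625 = 25
Perimeter = 15 + 17 + 9 + 25 = 66.

66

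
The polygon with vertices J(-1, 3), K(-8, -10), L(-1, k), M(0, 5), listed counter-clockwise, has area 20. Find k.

The doubled signed area Σ (x_i y_{i+1} − x_{i+1} y_i) is linear in k.
With k=0 it equals 24; the coefficient of k is -8 (from the two edges through L).
So -8·k + 24 = 2·20 = 40 ⇒ k = -2.

-2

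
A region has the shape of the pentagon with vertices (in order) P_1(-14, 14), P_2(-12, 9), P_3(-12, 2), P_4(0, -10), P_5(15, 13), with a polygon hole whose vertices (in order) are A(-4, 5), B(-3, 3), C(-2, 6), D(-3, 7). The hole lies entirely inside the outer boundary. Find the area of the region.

390

Outer boundary:
Apply the shoelace (surveyor's) formula: 2A = Σ (x_i·y_{i+1} − x_{i+1}·y_i), indices taken mod 5.
Cross-terms: 42, 84, 120, 150, 392  ⇒  Σ = 788
Area = |Σ|/2 = 394.
Hole:
Apply the shoelace formula: 2A = Σ (x_i·y_{i+1} − x_{i+1}·y_i), indices taken mod 4.
Cross-terms: 3, -12, 4, 13  ⇒  Σ = 8
Area = |Σ|/2 = 4.
Net area = 394 − 4 = 390.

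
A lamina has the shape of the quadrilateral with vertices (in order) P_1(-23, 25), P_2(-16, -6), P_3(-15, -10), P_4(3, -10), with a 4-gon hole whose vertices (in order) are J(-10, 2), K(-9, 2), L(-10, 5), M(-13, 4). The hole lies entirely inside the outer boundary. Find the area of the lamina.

Outer boundary:
Apply the shoelace (surveyor's) formula: 2A = Σ (x_i·y_{i+1} − x_{i+1}·y_i), indices taken mod 4.
P_1→P_2: (-23)(-6) − (-16)(25) = 538
P_2→P_3: (-16)(-10) − (-15)(-6) = 70
P_3→P_4: (-15)(-10) − (3)(-10) = 180
P_4→P_1: (3)(25) − (-23)(-10) = -155
Σ = 633
Area = |Σ|/2 = 316.5.
Hole:
J→K: (-10)(2) − (-9)(2) = -2
K→L: (-9)(5) − (-10)(2) = -25
L→M: (-10)(4) − (-13)(5) = 25
M→J: (-13)(2) − (-10)(4) = 14
Σ = 12
Area = |Σ|/2 = 6.
Net area = 316.5 − 6 = 310.5.

310.5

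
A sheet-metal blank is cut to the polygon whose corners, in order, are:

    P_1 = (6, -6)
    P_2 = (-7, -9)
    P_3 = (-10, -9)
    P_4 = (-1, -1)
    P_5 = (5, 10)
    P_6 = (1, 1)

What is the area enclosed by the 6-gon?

72

Σ = (-96) + (-27) + (1) + (-5) + (-5) + (-12) = -144
Area = |Σ|/2 = 72.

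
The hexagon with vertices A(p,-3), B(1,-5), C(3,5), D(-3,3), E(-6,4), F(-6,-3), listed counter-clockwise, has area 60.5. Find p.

-4

The doubled signed area Σ (x_i y_{i+1} − x_{i+1} y_i) is linear in p.
With p=0 it equals 113; the coefficient of p is -2 (from the two edges through A).
So -2·p + 113 = 2·60.5 = 121 ⇒ p = -4.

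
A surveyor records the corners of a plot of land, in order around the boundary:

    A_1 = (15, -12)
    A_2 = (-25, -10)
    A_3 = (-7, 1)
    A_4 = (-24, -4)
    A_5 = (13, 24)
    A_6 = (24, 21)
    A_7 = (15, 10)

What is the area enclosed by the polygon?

862.5

Cross-terms: -450, -95, 52, -524, -303, -75, -330  ⇒  Σ = -1725
Area = |Σ|/2 = 862.5.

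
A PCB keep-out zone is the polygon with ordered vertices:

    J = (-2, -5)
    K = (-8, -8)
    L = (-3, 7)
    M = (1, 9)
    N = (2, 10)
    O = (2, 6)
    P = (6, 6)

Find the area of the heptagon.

98

Apply the shoelace formula: 2A = Σ (x_i·y_{i+1} − x_{i+1}·y_i), indices taken mod 7.
Cross-terms: -24, -80, -34, -8, -8, -24, -18  ⇒  Σ = -196
Area = |Σ|/2 = 98.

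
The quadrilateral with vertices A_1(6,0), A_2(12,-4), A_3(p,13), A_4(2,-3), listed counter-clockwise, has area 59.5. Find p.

The doubled signed area Σ (x_i y_{i+1} − x_{i+1} y_i) is linear in p.
With p=0 it equals 124; the coefficient of p is 1 (from the two edges through A_3).
So 1·p + 124 = 2·59.5 = 119 ⇒ p = -5.

-5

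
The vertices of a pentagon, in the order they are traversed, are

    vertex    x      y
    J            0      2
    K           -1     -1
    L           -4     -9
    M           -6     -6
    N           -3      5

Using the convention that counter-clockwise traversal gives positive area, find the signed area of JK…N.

Σ = (2) + (5) + (-30) + (-48) + (-6) = -77
Signed area = Σ/2 = -38.5 (negative ⇒ clockwise traversal).

-38.5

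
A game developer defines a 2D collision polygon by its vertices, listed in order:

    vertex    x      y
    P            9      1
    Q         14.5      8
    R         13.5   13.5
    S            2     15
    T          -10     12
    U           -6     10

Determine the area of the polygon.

185.375

Apply the shoelace (surveyor's) formula: 2A = Σ (x_i·y_{i+1} − x_{i+1}·y_i), indices taken mod 6.
Σ = (57.5) + (87.75) + (175.5) + (174) + (-28) + (-96) = 370.75
Area = |Σ|/2 = 185.375.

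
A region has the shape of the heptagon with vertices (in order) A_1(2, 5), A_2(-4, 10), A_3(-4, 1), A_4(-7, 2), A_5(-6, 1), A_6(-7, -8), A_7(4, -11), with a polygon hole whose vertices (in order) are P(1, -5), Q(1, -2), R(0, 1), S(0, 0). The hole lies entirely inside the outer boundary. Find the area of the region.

Outer boundary:
Σ = (40) + (36) + (-1) + (5) + (55) + (109) + (42) = 286
Area = |Σ|/2 = 143.
Hole:
Σ = (3) + (1) + (0) + (0) = 4
Area = |Σ|/2 = 2.
Net area = 143 − 2 = 141.

141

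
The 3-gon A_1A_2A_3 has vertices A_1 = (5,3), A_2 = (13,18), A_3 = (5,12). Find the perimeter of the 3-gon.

36

|A_1A_2| = √((8)² + (15)²) = √289 = 17
|A_2A_3| = √((-8)² + (-6)²) = √100 = 10
|A_3A_1| = √((0)² + (-9)²) = √81 = 9
Perimeter = 17 + 10 + 9 = 36.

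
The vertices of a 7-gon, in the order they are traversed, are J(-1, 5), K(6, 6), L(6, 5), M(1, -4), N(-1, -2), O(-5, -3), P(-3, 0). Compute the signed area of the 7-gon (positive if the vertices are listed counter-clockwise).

Cross-terms: -36, -6, -29, -6, -7, -9, -15  ⇒  Σ = -108
Signed area = Σ/2 = -54 (negative ⇒ clockwise traversal).

-54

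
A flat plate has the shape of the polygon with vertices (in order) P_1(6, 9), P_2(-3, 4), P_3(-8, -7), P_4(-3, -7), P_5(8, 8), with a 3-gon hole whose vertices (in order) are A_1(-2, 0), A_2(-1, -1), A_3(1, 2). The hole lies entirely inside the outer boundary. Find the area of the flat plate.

95

Outer boundary:
Apply the surveyor's formula: 2A = Σ (x_i·y_{i+1} − x_{i+1}·y_i), indices taken mod 5.
Cross-terms: 51, 53, 35, 32, 24  ⇒  Σ = 195
Area = |Σ|/2 = 97.5.
Hole:
Cross-terms: 2, -1, 4  ⇒  Σ = 5
Area = |Σ|/2 = 2.5.
Net area = 97.5 − 2.5 = 95.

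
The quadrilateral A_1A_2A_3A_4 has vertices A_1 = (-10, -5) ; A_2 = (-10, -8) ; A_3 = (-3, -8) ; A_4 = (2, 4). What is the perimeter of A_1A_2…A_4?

|A_1A_2| = √((0)² + (-3)²) = √9 = 3
|A_2A_3| = √((7)² + (0)²) = √49 = 7
|A_3A_4| = √((5)² + (12)²) = √169 = 13
|A_4A_1| = √((-12)² + (-9)²) = √225 = 15
Perimeter = 3 + 7 + 13 + 15 = 38.

38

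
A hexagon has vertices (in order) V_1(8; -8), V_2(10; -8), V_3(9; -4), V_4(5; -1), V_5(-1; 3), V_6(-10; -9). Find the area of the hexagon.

V_1→V_2: (8)(-8) − (10)(-8) = 16
V_2→V_3: (10)(-4) − (9)(-8) = 32
V_3→V_4: (9)(-1) − (5)(-4) = 11
V_4→V_5: (5)(3) − (-1)(-1) = 14
V_5→V_6: (-1)(-9) − (-10)(3) = 39
V_6→V_1: (-10)(-8) − (8)(-9) = 152
Σ = 264
Area = |Σ|/2 = 132.

132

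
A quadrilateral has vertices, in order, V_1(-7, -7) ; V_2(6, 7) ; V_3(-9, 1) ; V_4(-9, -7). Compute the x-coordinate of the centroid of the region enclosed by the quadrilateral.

-430/111

Apply the surveyor's formula. First the cross-terms c_i = x_i·y_{i+1} − x_{i+1}·y_i:
  -7, 69, 72, 14  ⇒  2A = 148, A = 74.
Then Σ (x_i + x_{i+1})·c_i = -1720, so x̄ = -1720 / (6·74) = -430/111.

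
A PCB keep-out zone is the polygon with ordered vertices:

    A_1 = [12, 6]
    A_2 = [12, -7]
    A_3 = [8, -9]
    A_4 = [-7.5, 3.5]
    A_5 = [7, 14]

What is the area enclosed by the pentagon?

Apply the shoelace formula: 2A = Σ (x_i·y_{i+1} − x_{i+1}·y_i), indices taken mod 5.
Σ = (-156) + (-52) + (-39.5) + (-129.5) + (-126) = -503
Area = |Σ|/2 = 251.5.

251.5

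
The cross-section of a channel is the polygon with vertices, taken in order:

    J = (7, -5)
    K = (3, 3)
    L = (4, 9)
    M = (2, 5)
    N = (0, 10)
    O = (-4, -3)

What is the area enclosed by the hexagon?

77

Apply the shoelace formula: 2A = Σ (x_i·y_{i+1} − x_{i+1}·y_i), indices taken mod 6.
J→K: (7)(3) − (3)(-5) = 36
K→L: (3)(9) − (4)(3) = 15
L→M: (4)(5) − (2)(9) = 2
M→N: (2)(10) − (0)(5) = 20
N→O: (0)(-3) − (-4)(10) = 40
O→J: (-4)(-5) − (7)(-3) = 41
Σ = 154
Area = |Σ|/2 = 77.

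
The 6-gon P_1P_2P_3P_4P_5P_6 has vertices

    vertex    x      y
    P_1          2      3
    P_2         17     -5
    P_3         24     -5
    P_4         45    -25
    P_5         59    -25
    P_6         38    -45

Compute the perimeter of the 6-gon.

|P_1P_2| = √((15)² + (-8)²) = √289 = 17
|P_2P_3| = √((7)² + (0)²) = √49 = 7
|P_3P_4| = √((21)² + (-20)²) = √841 = 29
|P_4P_5| = √((14)² + (0)²) = √196 = 14
|P_5P_6| = √((-21)² + (-20)²) = √841 = 29
|P_6P_1| = √((-36)² + (48)²) = √3600 = 60
Perimeter = 17 + 7 + 29 + 14 + 29 + 60 = 156.

156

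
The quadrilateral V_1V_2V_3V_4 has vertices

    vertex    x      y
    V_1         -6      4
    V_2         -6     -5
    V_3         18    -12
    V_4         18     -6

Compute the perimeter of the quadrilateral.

|V_1V_2| = √((0)² + (-9)²) = √81 = 9
|V_2V_3| = √((24)² + (-7)²) = √625 = 25
|V_3V_4| = √((0)² + (6)²) = √36 = 6
|V_4V_1| = √((-24)² + (10)²) = √676 = 26
Perimeter = 9 + 25 + 6 + 26 = 66.

66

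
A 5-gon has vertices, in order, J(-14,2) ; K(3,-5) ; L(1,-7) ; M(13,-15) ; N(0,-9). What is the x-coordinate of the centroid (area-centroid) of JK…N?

Apply the shoelace formula. First the cross-terms c_i = x_i·y_{i+1} − x_{i+1}·y_i:
  64, -16, 76, -117, -126  ⇒  2A = -119, A = -59.5.
Then Σ (x_i + x_{i+1})·c_i = 539, so x̄ = 539 / (6·(-59.5)) = -77/51.

-77/51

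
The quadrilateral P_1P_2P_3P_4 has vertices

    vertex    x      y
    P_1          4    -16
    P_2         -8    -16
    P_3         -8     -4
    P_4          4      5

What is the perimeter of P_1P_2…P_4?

|P_1P_2| = √((-12)² + (0)²) = √144 = 12
|P_2P_3| = √((0)² + (12)²) = √144 = 12
|P_3P_4| = √((12)² + (9)²) = √225 = 15
|P_4P_1| = √((0)² + (-21)²) = √441 = 21
Perimeter = 12 + 12 + 15 + 21 = 60.

60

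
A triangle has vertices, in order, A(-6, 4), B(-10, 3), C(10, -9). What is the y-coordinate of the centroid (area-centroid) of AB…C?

-2/3

Apply the shoelace (surveyor's) formula. First the cross-terms c_i = x_i·y_{i+1} − x_{i+1}·y_i:
  22, 60, -14  ⇒  2A = 68, A = 34.
Then Σ (y_i + y_{i+1})·c_i = -136, so ȳ = -136 / (6·34) = -2/3.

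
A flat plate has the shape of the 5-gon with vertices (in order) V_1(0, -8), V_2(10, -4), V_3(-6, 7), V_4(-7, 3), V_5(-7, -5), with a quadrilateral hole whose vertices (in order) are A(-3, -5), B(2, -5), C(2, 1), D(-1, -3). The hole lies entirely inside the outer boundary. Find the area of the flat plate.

120.5

Outer boundary:
Apply the shoelace (surveyor's) formula: 2A = Σ (x_i·y_{i+1} − x_{i+1}·y_i), indices taken mod 5.
Σ = (80) + (46) + (31) + (56) + (56) = 269
Area = |Σ|/2 = 134.5.
Hole:
Cross-terms: 25, 12, -5, -4  ⇒  Σ = 28
Area = |Σ|/2 = 14.
Net area = 134.5 − 14 = 120.5.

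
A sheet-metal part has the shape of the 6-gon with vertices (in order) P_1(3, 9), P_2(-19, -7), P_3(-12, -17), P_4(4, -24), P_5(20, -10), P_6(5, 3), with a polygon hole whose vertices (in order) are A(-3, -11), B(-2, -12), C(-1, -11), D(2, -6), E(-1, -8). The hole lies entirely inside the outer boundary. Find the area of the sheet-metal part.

657

Outer boundary:
Apply the surveyor's formula: 2A = Σ (x_i·y_{i+1} − x_{i+1}·y_i), indices taken mod 6.
Σ = (150) + (239) + (356) + (440) + (110) + (36) = 1331
Area = |Σ|/2 = 665.5.
Hole:
Cross-terms: 14, 10, 28, -22, -13  ⇒  Σ = 17
Area = |Σ|/2 = 8.5.
Net area = 665.5 − 8.5 = 657.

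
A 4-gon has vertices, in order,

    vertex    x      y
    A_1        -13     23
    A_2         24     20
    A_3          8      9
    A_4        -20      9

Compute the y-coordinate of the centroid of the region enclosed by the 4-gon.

172/11

Apply the shoelace (surveyor's) formula. First the cross-terms c_i = x_i·y_{i+1} − x_{i+1}·y_i:
  -812, 56, 252, -343  ⇒  2A = -847, A = -423.5.
Then Σ (y_i + y_{i+1})·c_i = -39732, so ȳ = -39732 / (6·(-423.5)) = 172/11.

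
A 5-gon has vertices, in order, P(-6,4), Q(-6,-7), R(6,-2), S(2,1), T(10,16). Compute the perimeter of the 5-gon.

|PQ| = √((0)² + (-11)²) = √121 = 11
|QR| = √((12)² + (5)²) = √169 = 13
|RS| = √((-4)² + (3)²) = √25 = 5
|ST| = √((8)² + (15)²) = √289 = 17
|TP| = √((-16)² + (-12)²) = √400 = 20
Perimeter = 11 + 13 + 5 + 17 + 20 = 66.

66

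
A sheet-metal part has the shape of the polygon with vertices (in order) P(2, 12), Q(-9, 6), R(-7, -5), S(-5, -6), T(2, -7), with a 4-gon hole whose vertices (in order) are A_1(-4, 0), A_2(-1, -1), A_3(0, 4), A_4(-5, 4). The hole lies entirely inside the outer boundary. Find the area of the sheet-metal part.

136.5

Outer boundary:
Σ = (120) + (87) + (17) + (47) + (38) = 309
Area = |Σ|/2 = 154.5.
Hole:
Σ = (4) + (-4) + (20) + (16) = 36
Area = |Σ|/2 = 18.
Net area = 154.5 − 18 = 136.5.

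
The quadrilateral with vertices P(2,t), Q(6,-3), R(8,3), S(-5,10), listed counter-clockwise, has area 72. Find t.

The doubled signed area Σ (x_i y_{i+1} − x_{i+1} y_i) is linear in t.
With t=0 it equals 111; the coefficient of t is -11 (from the two edges through P).
So -11·t + 111 = 2·72 = 144 ⇒ t = -3.

-3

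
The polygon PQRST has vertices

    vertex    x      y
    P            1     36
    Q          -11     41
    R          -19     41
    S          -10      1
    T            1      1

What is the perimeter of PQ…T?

|PQ| = √((-12)² + (5)²) = √169 = 13
|QR| = √((-8)² + (0)²) = √64 = 8
|RS| = √((9)² + (-40)²) = √1681 = 41
|ST| = √((11)² + (0)²) = √121 = 11
|TP| = √((0)² + (35)²) = √1225 = 35
Perimeter = 13 + 8 + 41 + 11 + 35 = 108.

108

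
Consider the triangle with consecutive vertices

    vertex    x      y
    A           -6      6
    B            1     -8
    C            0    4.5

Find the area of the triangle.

Apply the surveyor's formula: 2A = Σ (x_i·y_{i+1} − x_{i+1}·y_i), indices taken mod 3.
A→B: (-6)(-8) − (1)(6) = 42
B→C: (1)(4.5) − (0)(-8) = 4.5
C→A: (0)(6) − (-6)(4.5) = 27
Σ = 73.5
Area = |Σ|/2 = 36.75.

36.75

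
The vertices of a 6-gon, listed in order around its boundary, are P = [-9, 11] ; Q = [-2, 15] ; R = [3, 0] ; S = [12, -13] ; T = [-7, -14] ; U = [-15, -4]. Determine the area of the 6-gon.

419.5

P→Q: (-9)(15) − (-2)(11) = -113
Q→R: (-2)(0) − (3)(15) = -45
R→S: (3)(-13) − (12)(0) = -39
S→T: (12)(-14) − (-7)(-13) = -259
T→U: (-7)(-4) − (-15)(-14) = -182
U→P: (-15)(11) − (-9)(-4) = -201
Σ = -839
Area = |Σ|/2 = 419.5.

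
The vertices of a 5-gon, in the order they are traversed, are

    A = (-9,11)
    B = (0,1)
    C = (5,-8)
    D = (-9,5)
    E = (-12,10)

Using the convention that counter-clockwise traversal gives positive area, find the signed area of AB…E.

Apply the shoelace formula: 2A = Σ (x_i·y_{i+1} − x_{i+1}·y_i), indices taken mod 5.
A→B: (-9)(1) − (0)(11) = -9
B→C: (0)(-8) − (5)(1) = -5
C→D: (5)(5) − (-9)(-8) = -47
D→E: (-9)(10) − (-12)(5) = -30
E→A: (-12)(11) − (-9)(10) = -42
Σ = -133
Signed area = Σ/2 = -66.5 (negative ⇒ clockwise traversal).

-66.5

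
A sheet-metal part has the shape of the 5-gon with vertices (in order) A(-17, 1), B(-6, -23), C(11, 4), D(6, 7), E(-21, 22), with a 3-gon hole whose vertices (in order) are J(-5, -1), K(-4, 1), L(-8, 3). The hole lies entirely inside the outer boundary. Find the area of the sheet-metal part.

650.5

Outer boundary:
Apply Gauss's area formula: 2A = Σ (x_i·y_{i+1} − x_{i+1}·y_i), indices taken mod 5.
Cross-terms: 397, 229, 53, 279, 353  ⇒  Σ = 1311
Area = |Σ|/2 = 655.5.
Hole:
Apply the surveyor's formula: 2A = Σ (x_i·y_{i+1} − x_{i+1}·y_i), indices taken mod 3.
J→K: (-5)(1) − (-4)(-1) = -9
K→L: (-4)(3) − (-8)(1) = -4
L→J: (-8)(-1) − (-5)(3) = 23
Σ = 10
Area = |Σ|/2 = 5.
Net area = 655.5 − 5 = 650.5.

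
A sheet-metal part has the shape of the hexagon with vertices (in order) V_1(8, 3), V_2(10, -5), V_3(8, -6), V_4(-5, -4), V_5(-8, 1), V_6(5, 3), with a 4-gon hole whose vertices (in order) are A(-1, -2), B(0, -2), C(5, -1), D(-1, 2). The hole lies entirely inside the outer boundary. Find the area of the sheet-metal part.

101

Outer boundary:
Apply Gauss's area formula: 2A = Σ (x_i·y_{i+1} − x_{i+1}·y_i), indices taken mod 6.
Σ = (-70) + (-20) + (-62) + (-37) + (-29) + (-9) = -227
Area = |Σ|/2 = 113.5.
Hole:
Apply Gauss's area formula: 2A = Σ (x_i·y_{i+1} − x_{i+1}·y_i), indices taken mod 4.
Cross-terms: 2, 10, 9, 4  ⇒  Σ = 25
Area = |Σ|/2 = 12.5.
Net area = 113.5 − 12.5 = 101.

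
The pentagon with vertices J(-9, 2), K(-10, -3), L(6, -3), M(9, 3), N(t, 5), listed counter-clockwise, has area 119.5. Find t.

Write out the shoelace sum; only the two edges meeting at N involve t:
2·Area = [(9·5 − t·3) + (t·2 − (-9)·5)] + 140
       = -1·t + 230 = 239
⇒ t = -9.

-9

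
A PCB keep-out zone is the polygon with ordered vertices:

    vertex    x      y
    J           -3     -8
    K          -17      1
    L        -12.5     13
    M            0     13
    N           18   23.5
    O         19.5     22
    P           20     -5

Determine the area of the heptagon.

759.375

Cross-terms: -139, -208.5, -162.5, -234, -62.25, -537.5, -175  ⇒  Σ = -1518.75
Area = |Σ|/2 = 759.375.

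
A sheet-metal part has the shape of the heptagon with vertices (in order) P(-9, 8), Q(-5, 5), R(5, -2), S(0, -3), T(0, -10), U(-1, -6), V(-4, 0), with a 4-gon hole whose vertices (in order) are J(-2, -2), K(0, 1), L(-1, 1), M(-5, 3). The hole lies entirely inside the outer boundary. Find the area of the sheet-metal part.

42

Outer boundary:
Apply the shoelace (surveyor's) formula: 2A = Σ (x_i·y_{i+1} − x_{i+1}·y_i), indices taken mod 7.
Σ = (-5) + (-15) + (-15) + (0) + (-10) + (-24) + (-32) = -101
Area = |Σ|/2 = 50.5.
Hole:
Apply the shoelace (surveyor's) formula: 2A = Σ (x_i·y_{i+1} − x_{i+1}·y_i), indices taken mod 4.
Cross-terms: -2, 1, 2, 16  ⇒  Σ = 17
Area = |Σ|/2 = 8.5.
Net area = 50.5 − 8.5 = 42.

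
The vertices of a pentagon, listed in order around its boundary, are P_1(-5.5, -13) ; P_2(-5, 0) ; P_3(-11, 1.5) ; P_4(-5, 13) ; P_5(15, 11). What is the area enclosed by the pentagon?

296.25

Apply the surveyor's formula: 2A = Σ (x_i·y_{i+1} − x_{i+1}·y_i), indices taken mod 5.
Cross-terms: -65, -7.5, -135.5, -250, -134.5  ⇒  Σ = -592.5
Area = |Σ|/2 = 296.25.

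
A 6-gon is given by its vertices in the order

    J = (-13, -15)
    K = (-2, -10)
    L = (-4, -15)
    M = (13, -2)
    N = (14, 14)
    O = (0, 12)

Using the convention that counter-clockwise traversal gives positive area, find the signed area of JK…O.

413.5

Apply Gauss's area formula: 2A = Σ (x_i·y_{i+1} − x_{i+1}·y_i), indices taken mod 6.
J→K: (-13)(-10) − (-2)(-15) = 100
K→L: (-2)(-15) − (-4)(-10) = -10
L→M: (-4)(-2) − (13)(-15) = 203
M→N: (13)(14) − (14)(-2) = 210
N→O: (14)(12) − (0)(14) = 168
O→J: (0)(-15) − (-13)(12) = 156
Σ = 827
Signed area = Σ/2 = 413.5 (positive ⇒ counter-clockwise traversal).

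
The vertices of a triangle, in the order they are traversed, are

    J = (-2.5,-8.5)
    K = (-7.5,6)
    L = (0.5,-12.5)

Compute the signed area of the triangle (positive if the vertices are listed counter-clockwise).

Apply the surveyor's formula: 2A = Σ (x_i·y_{i+1} − x_{i+1}·y_i), indices taken mod 3.
Σ = (-78.75) + (90.75) + (-35.5) = -23.5
Signed area = Σ/2 = -11.75 (negative ⇒ clockwise traversal).

-11.75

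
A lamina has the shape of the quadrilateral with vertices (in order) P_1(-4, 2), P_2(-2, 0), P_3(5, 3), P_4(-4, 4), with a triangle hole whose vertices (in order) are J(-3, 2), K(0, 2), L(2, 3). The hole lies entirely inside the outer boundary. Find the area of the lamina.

Outer boundary:
Apply the surveyor's formula: 2A = Σ (x_i·y_{i+1} − x_{i+1}·y_i), indices taken mod 4.
Cross-terms: 4, -6, 32, 8  ⇒  Σ = 38
Area = |Σ|/2 = 19.
Hole:
Apply Gauss's area formula: 2A = Σ (x_i·y_{i+1} − x_{i+1}·y_i), indices taken mod 3.
Σ = (-6) + (-4) + (13) = 3
Area = |Σ|/2 = 1.5.
Net area = 19 − 1.5 = 17.5.

17.5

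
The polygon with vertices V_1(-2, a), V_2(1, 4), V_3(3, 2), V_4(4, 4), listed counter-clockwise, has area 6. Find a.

Write out the shoelace sum; only the two edges meeting at V_1 involve a:
2·Area = [(4·a − (-2)·4) + ((-2)·4 − 1·a)] + -6
       = 3·a + -6 = 12
⇒ a = 6.

6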